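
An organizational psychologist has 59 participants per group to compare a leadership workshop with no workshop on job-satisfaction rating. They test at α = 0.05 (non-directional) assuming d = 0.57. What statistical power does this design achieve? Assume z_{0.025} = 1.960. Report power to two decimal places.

For two equal groups, power = Φ(d·√(n/2) − z_{α/2}).
d·√(n/2) = 0.57 × √(59/2) = 0.57 × 5.431 = 3.096.
z_β = 3.096 − 1.960 = 1.136.
Power = Φ(1.136) = 0.872.

power ≈ 0.87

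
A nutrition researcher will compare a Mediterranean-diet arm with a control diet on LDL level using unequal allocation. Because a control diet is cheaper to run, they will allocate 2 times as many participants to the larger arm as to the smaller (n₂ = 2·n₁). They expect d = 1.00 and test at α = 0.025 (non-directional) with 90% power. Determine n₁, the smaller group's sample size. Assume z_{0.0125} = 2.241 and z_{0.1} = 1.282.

With allocation ratio k = n₂/n₁ = 2, Var(x̄₁−x̄₂) = σ²(1/n₁ + 1/(k·n₁)) = σ²·(k+1)/(k·n₁).
So n₁ = (1 + 1/k)·((z_{α/2} + z_β)/d)² = 1.500 × (3.523/1.00)².
n₁ = 1.500 × 12.41 = 18.6.
Round up: n₁ = 19, giving n₂ = 2 × 19 = 38.

n₁ = 19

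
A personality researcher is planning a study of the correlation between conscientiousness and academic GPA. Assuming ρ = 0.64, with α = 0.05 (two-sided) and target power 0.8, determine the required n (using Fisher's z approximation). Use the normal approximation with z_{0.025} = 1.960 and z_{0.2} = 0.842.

n = 17

Fisher's z: C = ½·ln((1+r)/(1−r)) = ½·ln(4.5556) = 0.7582.
n = ((z_{α/2} + z_β)/C)² + 3.
(1.960 + 0.842) / 0.7582 = 2.802 / 0.7582 = 3.696.
n = 3.696² + 3 = 13.66 + 3 = 16.7.
Round up.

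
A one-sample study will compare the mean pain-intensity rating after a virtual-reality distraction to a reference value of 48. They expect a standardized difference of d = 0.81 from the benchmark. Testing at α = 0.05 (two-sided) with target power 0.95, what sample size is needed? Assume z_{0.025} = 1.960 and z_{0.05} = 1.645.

For a one-sample test: n = ((z_{α/2} + z_β) / d)².
z_{α/2} + z_β = 1.960 + 1.645 = 3.605.
n = (3.605 / 0.81)² = 4.451² = 19.81.
Round up.

n = 20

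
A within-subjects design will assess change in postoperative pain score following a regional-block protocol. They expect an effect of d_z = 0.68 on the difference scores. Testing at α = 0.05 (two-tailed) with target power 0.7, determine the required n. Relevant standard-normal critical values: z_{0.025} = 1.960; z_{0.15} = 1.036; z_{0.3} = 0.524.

For a paired (one-sample on differences) test: n = ((z_{α/2} + z_β) / d)².
z_{α/2} + z_β = 1.960 + 0.524 = 2.484.
n = (2.484 / 0.68)² = 3.653² = 13.34.
Round up.

n = 14 pairs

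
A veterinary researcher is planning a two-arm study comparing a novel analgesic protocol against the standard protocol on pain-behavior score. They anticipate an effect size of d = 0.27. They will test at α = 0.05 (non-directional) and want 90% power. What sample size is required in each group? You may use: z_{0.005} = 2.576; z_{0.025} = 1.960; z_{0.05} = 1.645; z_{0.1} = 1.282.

n = 289 per group

For two independent groups with equal n: n = 2·((z_{α/2} + z_β) / d)².
z_{α/2} + z_β = 1.960 + 1.282 = 3.242.
n = 2 × (3.242 / 0.27)² = 2 × 12.007² = 2 × 144.18 = 288.4.
Round up to the next whole participant.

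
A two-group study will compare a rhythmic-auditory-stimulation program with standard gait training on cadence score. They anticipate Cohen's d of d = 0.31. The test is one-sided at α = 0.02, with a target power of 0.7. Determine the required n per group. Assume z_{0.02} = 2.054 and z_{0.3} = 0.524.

For two independent groups with equal n: n = 2·((z_{α} + z_β) / d)².
z_{α} + z_β = 2.054 + 0.524 = 2.578.
n = 2 × (2.578 / 0.31)² = 2 × 8.316² = 2 × 69.16 = 138.3.
Round up to the next whole participant.

n = 139 per group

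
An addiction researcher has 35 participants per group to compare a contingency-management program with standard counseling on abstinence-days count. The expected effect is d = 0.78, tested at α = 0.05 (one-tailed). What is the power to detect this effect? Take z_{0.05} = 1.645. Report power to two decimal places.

For two equal groups, power = Φ(d·√(n/2) − z_{α}).
d·√(n/2) = 0.78 × √(35/2) = 0.78 × 4.183 = 3.263.
z_β = 3.263 − 1.645 = 1.618.
Power = Φ(1.618) = 0.947.

power ≈ 0.95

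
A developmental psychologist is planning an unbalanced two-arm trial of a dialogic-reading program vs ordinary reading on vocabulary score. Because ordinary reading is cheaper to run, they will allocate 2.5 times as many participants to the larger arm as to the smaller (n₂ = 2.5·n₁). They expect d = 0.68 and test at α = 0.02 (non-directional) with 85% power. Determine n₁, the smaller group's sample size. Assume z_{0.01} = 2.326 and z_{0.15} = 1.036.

With allocation ratio k = n₂/n₁ = 2.5, Var(x̄₁−x̄₂) = σ²(1/n₁ + 1/(k·n₁)) = σ²·(k+1)/(k·n₁).
So n₁ = (1 + 1/k)·((z_{α/2} + z_β)/d)² = 1.400 × (3.362/0.68)².
n₁ = 1.400 × 24.44 = 34.2.
Round up: n₁ = 35, giving n₂ = ⌈2.5 × 35⌉ = ⌈87.5⌉ = 88.

n₁ = 35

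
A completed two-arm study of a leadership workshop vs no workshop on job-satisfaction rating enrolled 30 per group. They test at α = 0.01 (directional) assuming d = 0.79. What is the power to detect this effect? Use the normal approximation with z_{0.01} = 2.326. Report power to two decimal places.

power ≈ 0.77

For two equal groups, power = Φ(d·√(n/2) − z_{α}).
d·√(n/2) = 0.79 × √(30/2) = 0.79 × 3.873 = 3.060.
z_β = 3.060 − 2.326 = 0.734.
Power = Φ(0.734) = 0.768.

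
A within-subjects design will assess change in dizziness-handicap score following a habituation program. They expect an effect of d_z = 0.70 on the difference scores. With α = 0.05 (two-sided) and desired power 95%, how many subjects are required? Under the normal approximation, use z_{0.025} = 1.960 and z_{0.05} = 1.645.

n = 27 pairs

For a paired (one-sample on differences) test: n = ((z_{α/2} + z_β) / d)².
z_{α/2} + z_β = 1.960 + 1.645 = 3.605.
n = (3.605 / 0.70)² = 5.150² = 26.52.
Round up.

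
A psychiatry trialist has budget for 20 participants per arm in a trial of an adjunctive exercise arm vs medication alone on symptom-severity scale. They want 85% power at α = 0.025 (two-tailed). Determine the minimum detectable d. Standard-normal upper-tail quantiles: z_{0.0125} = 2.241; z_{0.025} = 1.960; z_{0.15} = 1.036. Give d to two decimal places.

For two independent groups of n = 20 each: d_min = (z_{α/2} + z_β)·√(2/n).
z-sum = 2.241 + 1.036 = 3.277.
d_min = 3.277 × √(2/20) = 3.277 × 0.3162 = 1.036.

d_min ≈ 1.04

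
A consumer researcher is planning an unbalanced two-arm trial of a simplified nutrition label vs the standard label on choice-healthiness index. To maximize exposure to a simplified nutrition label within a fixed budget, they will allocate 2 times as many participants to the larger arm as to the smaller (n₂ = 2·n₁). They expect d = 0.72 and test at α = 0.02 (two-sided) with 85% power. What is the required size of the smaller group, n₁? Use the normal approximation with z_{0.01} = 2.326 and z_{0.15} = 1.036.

With allocation ratio k = n₂/n₁ = 2, Var(x̄₁−x̄₂) = σ²(1/n₁ + 1/(k·n₁)) = σ²·(k+1)/(k·n₁).
So n₁ = (1 + 1/k)·((z_{α/2} + z_β)/d)² = 1.500 × (3.362/0.72)².
n₁ = 1.500 × 21.80 = 32.7.
Round up: n₁ = 33, giving n₂ = 2 × 33 = 66.

n₁ = 33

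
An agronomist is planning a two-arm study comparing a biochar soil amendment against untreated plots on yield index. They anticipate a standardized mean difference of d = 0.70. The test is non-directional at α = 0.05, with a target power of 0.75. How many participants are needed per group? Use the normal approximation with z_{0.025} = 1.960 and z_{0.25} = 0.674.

n = 29 per group

For two independent groups with equal n: n = 2·((z_{α/2} + z_β) / d)².
z_{α/2} + z_β = 1.960 + 0.674 = 2.634.
n = 2 × (2.634 / 0.70)² = 2 × 3.763² = 2 × 14.16 = 28.3.
Round up to the next whole participant.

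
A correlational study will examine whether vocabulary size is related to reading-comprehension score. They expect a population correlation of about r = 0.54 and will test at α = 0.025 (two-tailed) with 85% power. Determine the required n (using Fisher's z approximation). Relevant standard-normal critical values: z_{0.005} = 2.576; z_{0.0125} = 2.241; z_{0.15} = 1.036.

n = 33

Fisher's z: C = ½·ln((1+r)/(1−r)) = ½·ln(3.3478) = 0.6042.
n = ((z_{α/2} + z_β)/C)² + 3.
(2.241 + 1.036) / 0.6042 = 3.277 / 0.6042 = 5.424.
n = 5.424² + 3 = 29.42 + 3 = 32.4.
Round up.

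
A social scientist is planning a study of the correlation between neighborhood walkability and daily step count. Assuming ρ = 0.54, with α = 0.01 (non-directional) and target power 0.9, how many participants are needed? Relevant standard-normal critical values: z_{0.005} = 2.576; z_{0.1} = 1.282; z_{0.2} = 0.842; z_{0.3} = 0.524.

n = 44

Fisher's z: C = ½·ln((1+r)/(1−r)) = ½·ln(3.3478) = 0.6042.
n = ((z_{α/2} + z_β)/C)² + 3.
(2.576 + 1.282) / 0.6042 = 3.858 / 0.6042 = 6.385.
n = 6.385² + 3 = 40.77 + 3 = 43.8.
Round up.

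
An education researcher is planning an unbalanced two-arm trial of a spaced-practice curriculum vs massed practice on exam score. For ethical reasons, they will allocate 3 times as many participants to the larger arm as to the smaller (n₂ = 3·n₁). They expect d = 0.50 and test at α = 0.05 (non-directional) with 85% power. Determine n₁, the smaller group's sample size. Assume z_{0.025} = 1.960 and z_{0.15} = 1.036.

With allocation ratio k = n₂/n₁ = 3, Var(x̄₁−x̄₂) = σ²(1/n₁ + 1/(k·n₁)) = σ²·(k+1)/(k·n₁).
So n₁ = (1 + 1/k)·((z_{α/2} + z_β)/d)² = 1.333 × (2.996/0.50)².
n₁ = 1.333 × 35.90 = 47.9.
Round up: n₁ = 48, giving n₂ = 3 × 48 = 144.

n₁ = 48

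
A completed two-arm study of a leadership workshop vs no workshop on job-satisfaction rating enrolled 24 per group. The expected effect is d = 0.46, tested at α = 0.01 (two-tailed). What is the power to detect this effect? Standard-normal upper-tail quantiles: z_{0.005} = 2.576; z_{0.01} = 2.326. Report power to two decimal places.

power ≈ 0.16

For two equal groups, power = Φ(d·√(n/2) − z_{α/2}).
d·√(n/2) = 0.46 × √(24/2) = 0.46 × 3.464 = 1.593.
z_β = 1.593 − 2.576 = -0.983.
Power = Φ(-0.983) = 0.163.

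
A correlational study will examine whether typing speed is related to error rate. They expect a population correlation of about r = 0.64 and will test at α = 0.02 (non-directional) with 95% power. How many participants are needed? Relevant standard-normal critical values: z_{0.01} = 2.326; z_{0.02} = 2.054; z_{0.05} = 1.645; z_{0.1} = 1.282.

n = 31

Fisher's z: C = ½·ln((1+r)/(1−r)) = ½·ln(4.5556) = 0.7582.
n = ((z_{α/2} + z_β)/C)² + 3.
(2.326 + 1.645) / 0.7582 = 3.971 / 0.7582 = 5.237.
n = 5.237² + 3 = 27.43 + 3 = 30.4.
Round up.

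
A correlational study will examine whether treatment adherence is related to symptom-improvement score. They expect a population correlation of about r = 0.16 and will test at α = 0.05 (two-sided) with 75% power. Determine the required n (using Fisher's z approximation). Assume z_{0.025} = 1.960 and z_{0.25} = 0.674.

Fisher's z: C = ½·ln((1+r)/(1−r)) = ½·ln(1.3810) = 0.1614.
n = ((z_{α/2} + z_β)/C)² + 3.
(1.960 + 0.674) / 0.1614 = 2.634 / 0.1614 = 16.320.
n = 16.320² + 3 = 266.33 + 3 = 269.3.
Round up.

n = 270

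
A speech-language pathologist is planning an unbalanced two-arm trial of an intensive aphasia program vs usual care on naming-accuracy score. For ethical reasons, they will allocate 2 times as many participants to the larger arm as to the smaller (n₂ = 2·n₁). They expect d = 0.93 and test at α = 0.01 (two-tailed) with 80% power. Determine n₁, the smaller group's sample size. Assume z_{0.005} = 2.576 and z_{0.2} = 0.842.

With allocation ratio k = n₂/n₁ = 2, Var(x̄₁−x̄₂) = σ²(1/n₁ + 1/(k·n₁)) = σ²·(k+1)/(k·n₁).
So n₁ = (1 + 1/k)·((z_{α/2} + z_β)/d)² = 1.500 × (3.418/0.93)².
n₁ = 1.500 × 13.51 = 20.3.
Round up: n₁ = 21, giving n₂ = 2 × 21 = 42.

n₁ = 21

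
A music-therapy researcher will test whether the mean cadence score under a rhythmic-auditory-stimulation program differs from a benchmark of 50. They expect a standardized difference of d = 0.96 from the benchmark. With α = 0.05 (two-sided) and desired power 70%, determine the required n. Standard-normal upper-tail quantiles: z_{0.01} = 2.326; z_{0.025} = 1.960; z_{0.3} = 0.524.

n = 7

For a one-sample test: n = ((z_{α/2} + z_β) / d)².
z_{α/2} + z_β = 1.960 + 0.524 = 2.484.
n = (2.484 / 0.96)² = 2.587² = 6.70.
Round up.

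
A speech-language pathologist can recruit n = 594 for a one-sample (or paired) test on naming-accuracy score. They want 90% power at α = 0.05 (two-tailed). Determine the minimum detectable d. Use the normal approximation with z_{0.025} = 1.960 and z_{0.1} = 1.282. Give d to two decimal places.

For a single sample (or paired design) of n = 594: d_min = (z_{α/2} + z_β)/√n.
z-sum = 1.960 + 1.282 = 3.242.
d_min = 3.242 / √594 = 3.242 / 24.372 = 0.133.

d_min ≈ 0.13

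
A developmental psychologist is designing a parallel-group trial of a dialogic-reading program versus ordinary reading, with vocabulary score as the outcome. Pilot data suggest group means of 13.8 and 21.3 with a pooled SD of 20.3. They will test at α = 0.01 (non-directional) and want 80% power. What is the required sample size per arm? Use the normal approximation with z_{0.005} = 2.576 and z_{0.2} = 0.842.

n = 172 per group

Cohen's d = |M₁ − M₂| / SD_pooled = |13.8 − 21.3| / 20.3 = 7.5 / 20.3 = 0.369.
For two independent groups with equal n: n = 2·((z_{α/2} + z_β) / d)².
z_{α/2} + z_β = 2.576 + 0.842 = 3.418.
n = 2 × (3.418 / 0.369)² = 2 × 9.263² = 2 × 85.80 = 171.6.
Round up to the next whole participant.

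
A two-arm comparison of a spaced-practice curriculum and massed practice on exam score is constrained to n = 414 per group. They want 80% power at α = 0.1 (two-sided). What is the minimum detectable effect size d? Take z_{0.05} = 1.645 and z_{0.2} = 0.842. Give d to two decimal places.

For two independent groups of n = 414 each: d_min = (z_{α/2} + z_β)·√(2/n).
z-sum = 1.645 + 0.842 = 2.487.
d_min = 2.487 × √(2/414) = 2.487 × 0.0695 = 0.173.

d_min ≈ 0.17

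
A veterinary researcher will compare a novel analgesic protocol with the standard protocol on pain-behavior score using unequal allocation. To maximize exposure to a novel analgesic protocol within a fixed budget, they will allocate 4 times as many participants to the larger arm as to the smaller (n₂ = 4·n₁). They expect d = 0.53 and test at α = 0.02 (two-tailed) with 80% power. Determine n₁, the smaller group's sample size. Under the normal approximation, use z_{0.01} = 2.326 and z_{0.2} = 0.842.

n₁ = 45

With allocation ratio k = n₂/n₁ = 4, Var(x̄₁−x̄₂) = σ²(1/n₁ + 1/(k·n₁)) = σ²·(k+1)/(k·n₁).
So n₁ = (1 + 1/k)·((z_{α/2} + z_β)/d)² = 1.250 × (3.168/0.53)².
n₁ = 1.250 × 35.73 = 44.7.
Round up: n₁ = 45, giving n₂ = 4 × 45 = 180.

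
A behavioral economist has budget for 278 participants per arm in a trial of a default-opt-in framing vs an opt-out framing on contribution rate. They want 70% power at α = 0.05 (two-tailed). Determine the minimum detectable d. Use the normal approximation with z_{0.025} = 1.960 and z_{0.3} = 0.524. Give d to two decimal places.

d_min ≈ 0.21

For two independent groups of n = 278 each: d_min = (z_{α/2} + z_β)·√(2/n).
z-sum = 1.960 + 0.524 = 2.484.
d_min = 2.484 × √(2/278) = 2.484 × 0.0848 = 0.211.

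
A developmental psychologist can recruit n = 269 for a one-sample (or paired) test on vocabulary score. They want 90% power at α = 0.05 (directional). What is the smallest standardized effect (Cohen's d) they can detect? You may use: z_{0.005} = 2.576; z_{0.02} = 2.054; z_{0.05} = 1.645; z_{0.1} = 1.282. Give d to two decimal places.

For a single sample (or paired design) of n = 269: d_min = (z_{α} + z_β)/√n.
z-sum = 1.645 + 1.282 = 2.927.
d_min = 2.927 / √269 = 2.927 / 16.401 = 0.178.

d_min ≈ 0.18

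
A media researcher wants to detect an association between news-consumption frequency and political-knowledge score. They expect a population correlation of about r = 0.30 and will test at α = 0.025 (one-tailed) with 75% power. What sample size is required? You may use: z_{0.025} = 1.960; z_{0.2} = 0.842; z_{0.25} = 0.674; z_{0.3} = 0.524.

Fisher's z: C = ½·ln((1+r)/(1−r)) = ½·ln(1.8571) = 0.3095.
n = ((z_{α} + z_β)/C)² + 3.
(1.960 + 0.674) / 0.3095 = 2.634 / 0.3095 = 8.511.
n = 8.511² + 3 = 72.43 + 3 = 75.4.
Round up.

n = 76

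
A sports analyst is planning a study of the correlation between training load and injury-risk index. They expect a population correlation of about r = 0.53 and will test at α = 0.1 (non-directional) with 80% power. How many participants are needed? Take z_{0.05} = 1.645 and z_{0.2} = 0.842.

n = 21

Fisher's z: C = ½·ln((1+r)/(1−r)) = ½·ln(3.2553) = 0.5901.
n = ((z_{α/2} + z_β)/C)² + 3.
(1.645 + 0.842) / 0.5901 = 2.487 / 0.5901 = 4.215.
n = 4.215² + 3 = 17.76 + 3 = 20.8.
Round up.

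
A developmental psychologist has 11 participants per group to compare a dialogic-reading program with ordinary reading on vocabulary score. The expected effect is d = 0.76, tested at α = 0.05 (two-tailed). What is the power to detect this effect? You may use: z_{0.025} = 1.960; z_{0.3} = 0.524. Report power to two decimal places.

For two equal groups, power = Φ(d·√(n/2) − z_{α/2}).
d·√(n/2) = 0.76 × √(11/2) = 0.76 × 2.345 = 1.782.
z_β = 1.782 − 1.960 = -0.178.
Power = Φ(-0.178) = 0.430.

power ≈ 0.43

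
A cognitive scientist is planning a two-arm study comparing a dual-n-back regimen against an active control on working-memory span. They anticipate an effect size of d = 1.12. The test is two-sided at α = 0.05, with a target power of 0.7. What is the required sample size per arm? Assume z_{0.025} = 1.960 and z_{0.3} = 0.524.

For two independent groups with equal n: n = 2·((z_{α/2} + z_β) / d)².
z_{α/2} + z_β = 1.960 + 0.524 = 2.484.
n = 2 × (2.484 / 1.12)² = 2 × 2.218² = 2 × 4.92 = 9.8.
Round up to the next whole participant.

n = 10 per group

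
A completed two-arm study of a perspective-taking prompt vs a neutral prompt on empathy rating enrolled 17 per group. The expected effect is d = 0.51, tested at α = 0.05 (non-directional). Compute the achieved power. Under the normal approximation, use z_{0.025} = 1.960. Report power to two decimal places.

For two equal groups, power = Φ(d·√(n/2) − z_{α/2}).
d·√(n/2) = 0.51 × √(17/2) = 0.51 × 2.915 = 1.487.
z_β = 1.487 − 1.960 = -0.473.
Power = Φ(-0.473) = 0.318.

power ≈ 0.32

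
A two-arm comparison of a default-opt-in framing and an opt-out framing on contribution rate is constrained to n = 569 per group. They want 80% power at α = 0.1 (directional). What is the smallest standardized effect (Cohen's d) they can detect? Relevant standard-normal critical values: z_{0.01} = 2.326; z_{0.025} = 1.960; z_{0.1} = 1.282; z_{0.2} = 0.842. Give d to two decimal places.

For two independent groups of n = 569 each: d_min = (z_{α} + z_β)·√(2/n).
z-sum = 1.282 + 0.842 = 2.124.
d_min = 2.124 × √(2/569) = 2.124 × 0.0593 = 0.126.

d_min ≈ 0.13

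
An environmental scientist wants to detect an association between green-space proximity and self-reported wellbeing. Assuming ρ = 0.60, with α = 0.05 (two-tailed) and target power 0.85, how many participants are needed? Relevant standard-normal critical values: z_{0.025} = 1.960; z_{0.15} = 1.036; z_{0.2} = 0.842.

Fisher's z: C = ½·ln((1+r)/(1−r)) = ½·ln(4.0000) = 0.6931.
n = ((z_{α/2} + z_β)/C)² + 3.
(1.960 + 1.036) / 0.6931 = 2.996 / 0.6931 = 4.323.
n = 4.323² + 3 = 18.68 + 3 = 21.7.
Round up.

n = 22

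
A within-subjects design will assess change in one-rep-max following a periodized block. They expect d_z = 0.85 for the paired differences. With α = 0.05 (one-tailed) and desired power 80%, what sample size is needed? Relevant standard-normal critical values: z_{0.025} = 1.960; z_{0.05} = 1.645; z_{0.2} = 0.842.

For a paired (one-sample on differences) test: n = ((z_{α} + z_β) / d)².
z_{α} + z_β = 1.645 + 0.842 = 2.487.
n = (2.487 / 0.85)² = 2.926² = 8.56.
Round up.

n = 9 pairs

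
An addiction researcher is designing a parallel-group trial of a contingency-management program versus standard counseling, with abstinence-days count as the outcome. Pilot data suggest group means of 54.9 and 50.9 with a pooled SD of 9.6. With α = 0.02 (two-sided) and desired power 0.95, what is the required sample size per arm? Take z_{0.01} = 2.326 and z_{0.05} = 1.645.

n = 182 per group

Cohen's d = |M₁ − M₂| / SD_pooled = |54.9 − 50.9| / 9.6 = 4.0 / 9.6 = 0.417.
For two independent groups with equal n: n = 2·((z_{α/2} + z_β) / d)².
z_{α/2} + z_β = 2.326 + 1.645 = 3.971.
n = 2 × (3.971 / 0.417)² = 2 × 9.523² = 2 × 90.68 = 181.4.
Round up to the next whole participant.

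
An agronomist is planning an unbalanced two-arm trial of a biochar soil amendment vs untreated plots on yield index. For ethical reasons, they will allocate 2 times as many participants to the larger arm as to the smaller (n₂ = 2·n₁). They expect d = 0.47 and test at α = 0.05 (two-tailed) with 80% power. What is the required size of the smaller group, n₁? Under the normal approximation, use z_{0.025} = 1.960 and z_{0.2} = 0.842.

n₁ = 54

With allocation ratio k = n₂/n₁ = 2, Var(x̄₁−x̄₂) = σ²(1/n₁ + 1/(k·n₁)) = σ²·(k+1)/(k·n₁).
So n₁ = (1 + 1/k)·((z_{α/2} + z_β)/d)² = 1.500 × (2.802/0.47)².
n₁ = 1.500 × 35.54 = 53.3.
Round up: n₁ = 54, giving n₂ = 2 × 54 = 108.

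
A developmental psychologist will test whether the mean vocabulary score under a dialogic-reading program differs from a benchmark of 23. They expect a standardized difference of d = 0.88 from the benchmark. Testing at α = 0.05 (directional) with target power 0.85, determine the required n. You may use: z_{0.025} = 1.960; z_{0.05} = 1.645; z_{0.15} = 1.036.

For a one-sample test: n = ((z_{α} + z_β) / d)².
z_{α} + z_β = 1.645 + 1.036 = 2.681.
n = (2.681 / 0.88)² = 3.047² = 9.28.
Round up.

n = 10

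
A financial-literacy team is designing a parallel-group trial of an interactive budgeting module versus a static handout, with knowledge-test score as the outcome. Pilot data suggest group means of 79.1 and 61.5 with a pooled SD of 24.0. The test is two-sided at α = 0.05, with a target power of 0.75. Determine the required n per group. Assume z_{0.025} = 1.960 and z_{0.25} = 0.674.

Cohen's d = |M₁ − M₂| / SD_pooled = |79.1 − 61.5| / 24.0 = 17.6 / 24.0 = 0.733.
For two independent groups with equal n: n = 2·((z_{α/2} + z_β) / d)².
z_{α/2} + z_β = 1.960 + 0.674 = 2.634.
n = 2 × (2.634 / 0.733)² = 2 × 3.593² = 2 × 12.91 = 25.8.
Round up to the next whole participant.

n = 26 per group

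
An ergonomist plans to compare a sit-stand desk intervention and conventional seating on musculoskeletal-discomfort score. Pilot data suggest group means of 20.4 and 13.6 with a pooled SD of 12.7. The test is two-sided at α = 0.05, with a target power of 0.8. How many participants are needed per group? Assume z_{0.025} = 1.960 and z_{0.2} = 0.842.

n = 55 per group

Cohen's d = |M₁ − M₂| / SD_pooled = |20.4 − 13.6| / 12.7 = 6.8 / 12.7 = 0.535.
For two independent groups with equal n: n = 2·((z_{α/2} + z_β) / d)².
z_{α/2} + z_β = 1.960 + 0.842 = 2.802.
n = 2 × (2.802 / 0.535)² = 2 × 5.237² = 2 × 27.43 = 54.9.
Round up to the next whole participant.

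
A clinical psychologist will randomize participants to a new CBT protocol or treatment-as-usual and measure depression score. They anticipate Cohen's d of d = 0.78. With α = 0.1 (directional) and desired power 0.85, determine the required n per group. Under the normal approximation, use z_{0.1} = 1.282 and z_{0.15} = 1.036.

n = 18 per group

For two independent groups with equal n: n = 2·((z_{α} + z_β) / d)².
z_{α} + z_β = 1.282 + 1.036 = 2.318.
n = 2 × (2.318 / 0.78)² = 2 × 2.972² = 2 × 8.83 = 17.7.
Round up to the next whole participant.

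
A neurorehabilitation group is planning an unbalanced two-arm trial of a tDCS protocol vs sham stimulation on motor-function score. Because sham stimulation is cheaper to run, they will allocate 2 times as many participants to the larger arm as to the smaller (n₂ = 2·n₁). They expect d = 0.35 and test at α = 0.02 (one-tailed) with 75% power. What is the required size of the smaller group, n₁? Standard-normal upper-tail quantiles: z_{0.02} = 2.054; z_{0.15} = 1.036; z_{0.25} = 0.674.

With allocation ratio k = n₂/n₁ = 2, Var(x̄₁−x̄₂) = σ²(1/n₁ + 1/(k·n₁)) = σ²·(k+1)/(k·n₁).
So n₁ = (1 + 1/k)·((z_{α} + z_β)/d)² = 1.500 × (2.728/0.35)².
n₁ = 1.500 × 60.75 = 91.1.
Round up: n₁ = 92, giving n₂ = 2 × 92 = 184.

n₁ = 92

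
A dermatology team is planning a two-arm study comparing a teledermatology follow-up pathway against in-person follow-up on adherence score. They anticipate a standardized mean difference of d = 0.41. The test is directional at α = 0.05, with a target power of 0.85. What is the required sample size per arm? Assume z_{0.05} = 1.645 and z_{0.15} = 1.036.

n = 86 per group

For two independent groups with equal n: n = 2·((z_{α} + z_β) / d)².
z_{α} + z_β = 1.645 + 1.036 = 2.681.
n = 2 × (2.681 / 0.41)² = 2 × 6.539² = 2 × 42.76 = 85.5.
Round up to the next whole participant.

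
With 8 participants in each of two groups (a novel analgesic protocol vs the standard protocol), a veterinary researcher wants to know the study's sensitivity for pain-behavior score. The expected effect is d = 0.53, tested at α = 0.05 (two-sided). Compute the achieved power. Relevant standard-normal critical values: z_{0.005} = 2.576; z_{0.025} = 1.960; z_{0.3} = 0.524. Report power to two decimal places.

For two equal groups, power = Φ(d·√(n/2) − z_{α/2}).
d·√(n/2) = 0.53 × √(8/2) = 0.53 × 2.000 = 1.060.
z_β = 1.060 − 1.960 = -0.900.
Power = Φ(-0.900) = 0.184.

power ≈ 0.18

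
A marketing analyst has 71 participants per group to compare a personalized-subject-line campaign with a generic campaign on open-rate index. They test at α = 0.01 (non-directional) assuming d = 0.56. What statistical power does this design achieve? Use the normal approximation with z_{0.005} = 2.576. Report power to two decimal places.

power ≈ 0.78

For two equal groups, power = Φ(d·√(n/2) − z_{α/2}).
d·√(n/2) = 0.56 × √(71/2) = 0.56 × 5.958 = 3.337.
z_β = 3.337 − 2.576 = 0.761.
Power = Φ(0.761) = 0.777.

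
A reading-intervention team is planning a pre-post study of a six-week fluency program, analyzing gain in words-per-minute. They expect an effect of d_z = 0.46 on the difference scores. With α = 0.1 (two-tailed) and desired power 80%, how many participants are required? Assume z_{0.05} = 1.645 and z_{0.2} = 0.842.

For a paired (one-sample on differences) test: n = ((z_{α/2} + z_β) / d)².
z_{α/2} + z_β = 1.645 + 0.842 = 2.487.
n = (2.487 / 0.46)² = 5.407² = 29.23.
Round up.

n = 30 pairs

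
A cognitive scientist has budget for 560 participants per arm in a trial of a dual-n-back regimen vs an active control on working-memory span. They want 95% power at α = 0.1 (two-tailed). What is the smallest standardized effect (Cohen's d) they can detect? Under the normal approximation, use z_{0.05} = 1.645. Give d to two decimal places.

For two independent groups of n = 560 each: d_min = (z_{α/2} + z_β)·√(2/n).
z-sum = 1.645 + 1.645 = 3.290.
d_min = 3.290 × √(2/560) = 3.290 × 0.0598 = 0.197.

d_min ≈ 0.20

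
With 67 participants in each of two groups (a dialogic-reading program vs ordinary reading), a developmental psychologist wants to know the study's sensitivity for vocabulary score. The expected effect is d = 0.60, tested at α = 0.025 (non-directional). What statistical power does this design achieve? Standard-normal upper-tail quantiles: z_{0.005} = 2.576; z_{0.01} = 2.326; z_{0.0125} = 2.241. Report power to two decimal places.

For two equal groups, power = Φ(d·√(n/2) − z_{α/2}).
d·√(n/2) = 0.60 × √(67/2) = 0.60 × 5.788 = 3.473.
z_β = 3.473 − 2.241 = 1.232.
Power = Φ(1.232) = 0.891.

power ≈ 0.89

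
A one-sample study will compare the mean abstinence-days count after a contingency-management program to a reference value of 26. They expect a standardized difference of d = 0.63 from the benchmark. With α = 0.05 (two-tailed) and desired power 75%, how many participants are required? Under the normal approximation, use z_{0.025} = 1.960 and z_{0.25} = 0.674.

n = 18

For a one-sample test: n = ((z_{α/2} + z_β) / d)².
z_{α/2} + z_β = 1.960 + 0.674 = 2.634.
n = (2.634 / 0.63)² = 4.181² = 17.48.
Round up.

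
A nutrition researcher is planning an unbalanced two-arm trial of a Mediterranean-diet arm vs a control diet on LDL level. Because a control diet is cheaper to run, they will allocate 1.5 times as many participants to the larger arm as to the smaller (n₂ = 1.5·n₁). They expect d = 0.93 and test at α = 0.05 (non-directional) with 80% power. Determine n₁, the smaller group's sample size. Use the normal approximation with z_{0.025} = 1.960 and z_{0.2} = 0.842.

n₁ = 16

With allocation ratio k = n₂/n₁ = 1.5, Var(x̄₁−x̄₂) = σ²(1/n₁ + 1/(k·n₁)) = σ²·(k+1)/(k·n₁).
So n₁ = (1 + 1/k)·((z_{α/2} + z_β)/d)² = 1.667 × (2.802/0.93)².
n₁ = 1.667 × 9.08 = 15.1.
Round up: n₁ = 16, giving n₂ = 1.5 × 16 = 24.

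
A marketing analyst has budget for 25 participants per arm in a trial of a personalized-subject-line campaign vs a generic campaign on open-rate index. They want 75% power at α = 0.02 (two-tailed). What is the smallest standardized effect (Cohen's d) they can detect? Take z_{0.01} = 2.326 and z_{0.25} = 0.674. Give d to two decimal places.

For two independent groups of n = 25 each: d_min = (z_{α/2} + z_β)·√(2/n).
z-sum = 2.326 + 0.674 = 3.000.
d_min = 3.000 × √(2/25) = 3.000 × 0.2828 = 0.849.

d_min ≈ 0.85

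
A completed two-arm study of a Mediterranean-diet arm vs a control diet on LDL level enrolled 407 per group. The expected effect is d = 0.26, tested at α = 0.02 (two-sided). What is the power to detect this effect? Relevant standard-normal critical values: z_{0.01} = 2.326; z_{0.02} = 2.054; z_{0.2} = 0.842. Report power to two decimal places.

power ≈ 0.92

For two equal groups, power = Φ(d·√(n/2) − z_{α/2}).
d·√(n/2) = 0.26 × √(407/2) = 0.26 × 14.265 = 3.709.
z_β = 3.709 − 2.326 = 1.383.
Power = Φ(1.383) = 0.917.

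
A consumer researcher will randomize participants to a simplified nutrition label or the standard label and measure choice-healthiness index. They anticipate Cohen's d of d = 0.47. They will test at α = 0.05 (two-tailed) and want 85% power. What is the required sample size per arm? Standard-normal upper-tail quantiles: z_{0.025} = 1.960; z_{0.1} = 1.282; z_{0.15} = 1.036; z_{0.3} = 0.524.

For two independent groups with equal n: n = 2·((z_{α/2} + z_β) / d)².
z_{α/2} + z_β = 1.960 + 1.036 = 2.996.
n = 2 × (2.996 / 0.47)² = 2 × 6.374² = 2 × 40.63 = 81.3.
Round up to the next whole participant.

n = 82 per group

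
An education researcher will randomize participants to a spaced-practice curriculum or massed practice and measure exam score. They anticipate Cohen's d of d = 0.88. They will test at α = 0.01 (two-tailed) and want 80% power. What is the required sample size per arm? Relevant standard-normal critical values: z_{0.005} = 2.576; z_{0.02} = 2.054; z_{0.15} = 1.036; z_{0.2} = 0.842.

n = 31 per group

For two independent groups with equal n: n = 2·((z_{α/2} + z_β) / d)².
z_{α/2} + z_β = 2.576 + 0.842 = 3.418.
n = 2 × (3.418 / 0.88)² = 2 × 3.884² = 2 × 15.09 = 30.2.
Round up to the next whole participant.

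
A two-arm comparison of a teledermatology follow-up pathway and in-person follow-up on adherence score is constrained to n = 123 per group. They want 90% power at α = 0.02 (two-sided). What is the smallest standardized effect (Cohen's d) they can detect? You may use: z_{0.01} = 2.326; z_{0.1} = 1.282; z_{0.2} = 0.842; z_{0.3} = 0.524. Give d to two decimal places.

For two independent groups of n = 123 each: d_min = (z_{α/2} + z_β)·√(2/n).
z-sum = 2.326 + 1.282 = 3.608.
d_min = 3.608 × √(2/123) = 3.608 × 0.1275 = 0.460.

d_min ≈ 0.46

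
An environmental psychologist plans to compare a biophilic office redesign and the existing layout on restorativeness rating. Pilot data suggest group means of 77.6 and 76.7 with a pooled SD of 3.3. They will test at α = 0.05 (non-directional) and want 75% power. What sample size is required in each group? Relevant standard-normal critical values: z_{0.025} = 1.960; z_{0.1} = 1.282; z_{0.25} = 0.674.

n = 187 per group

Cohen's d = |M₁ − M₂| / SD_pooled = |77.6 − 76.7| / 3.3 = 0.9 / 3.3 = 0.273.
For two independent groups with equal n: n = 2·((z_{α/2} + z_β) / d)².
z_{α/2} + z_β = 1.960 + 0.674 = 2.634.
n = 2 × (2.634 / 0.273)² = 2 × 9.648² = 2 × 93.09 = 186.2.
Round up to the next whole participant.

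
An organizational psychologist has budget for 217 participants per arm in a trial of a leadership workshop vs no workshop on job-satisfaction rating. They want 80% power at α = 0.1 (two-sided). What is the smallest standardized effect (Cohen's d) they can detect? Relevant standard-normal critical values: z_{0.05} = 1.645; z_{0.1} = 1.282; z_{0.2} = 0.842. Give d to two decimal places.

For two independent groups of n = 217 each: d_min = (z_{α/2} + z_β)·√(2/n).
z-sum = 1.645 + 0.842 = 2.487.
d_min = 2.487 × √(2/217) = 2.487 × 0.0960 = 0.239.

d_min ≈ 0.24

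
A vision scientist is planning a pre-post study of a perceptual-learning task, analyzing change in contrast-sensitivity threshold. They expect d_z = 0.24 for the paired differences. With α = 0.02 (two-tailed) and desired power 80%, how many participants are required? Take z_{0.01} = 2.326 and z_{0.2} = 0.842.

n = 175 pairs

For a paired (one-sample on differences) test: n = ((z_{α/2} + z_β) / d)².
z_{α/2} + z_β = 2.326 + 0.842 = 3.168.
n = (3.168 / 0.24)² = 13.200² = 174.24.
Round up.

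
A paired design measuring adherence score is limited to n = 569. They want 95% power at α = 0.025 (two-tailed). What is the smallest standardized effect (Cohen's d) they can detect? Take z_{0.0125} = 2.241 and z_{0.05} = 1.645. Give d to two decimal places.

For a single sample (or paired design) of n = 569: d_min = (z_{α/2} + z_β)/√n.
z-sum = 2.241 + 1.645 = 3.886.
d_min = 3.886 / √569 = 3.886 / 23.854 = 0.163.

d_min ≈ 0.16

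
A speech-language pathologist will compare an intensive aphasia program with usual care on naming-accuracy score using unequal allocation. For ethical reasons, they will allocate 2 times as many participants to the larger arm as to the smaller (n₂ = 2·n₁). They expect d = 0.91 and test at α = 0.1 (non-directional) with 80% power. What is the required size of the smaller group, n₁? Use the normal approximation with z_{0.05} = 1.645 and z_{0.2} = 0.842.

With allocation ratio k = n₂/n₁ = 2, Var(x̄₁−x̄₂) = σ²(1/n₁ + 1/(k·n₁)) = σ²·(k+1)/(k·n₁).
So n₁ = (1 + 1/k)·((z_{α/2} + z_β)/d)² = 1.500 × (2.487/0.91)².
n₁ = 1.500 × 7.47 = 11.2.
Round up: n₁ = 12, giving n₂ = 2 × 12 = 24.

n₁ = 12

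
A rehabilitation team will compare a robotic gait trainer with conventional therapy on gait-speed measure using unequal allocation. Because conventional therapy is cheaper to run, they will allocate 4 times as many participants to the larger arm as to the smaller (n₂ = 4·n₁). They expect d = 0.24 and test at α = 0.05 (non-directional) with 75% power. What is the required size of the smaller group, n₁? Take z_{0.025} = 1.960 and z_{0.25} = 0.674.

With allocation ratio k = n₂/n₁ = 4, Var(x̄₁−x̄₂) = σ²(1/n₁ + 1/(k·n₁)) = σ²·(k+1)/(k·n₁).
So n₁ = (1 + 1/k)·((z_{α/2} + z_β)/d)² = 1.250 × (2.634/0.24)².
n₁ = 1.250 × 120.45 = 150.6.
Round up: n₁ = 151, giving n₂ = 4 × 151 = 604.

n₁ = 151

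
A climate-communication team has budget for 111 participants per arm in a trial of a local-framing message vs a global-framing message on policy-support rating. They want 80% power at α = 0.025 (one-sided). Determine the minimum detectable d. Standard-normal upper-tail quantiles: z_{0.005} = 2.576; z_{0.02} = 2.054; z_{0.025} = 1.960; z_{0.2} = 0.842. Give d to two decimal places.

d_min ≈ 0.38

For two independent groups of n = 111 each: d_min = (z_{α} + z_β)·√(2/n).
z-sum = 1.960 + 0.842 = 2.802.
d_min = 2.802 × √(2/111) = 2.802 × 0.1342 = 0.376.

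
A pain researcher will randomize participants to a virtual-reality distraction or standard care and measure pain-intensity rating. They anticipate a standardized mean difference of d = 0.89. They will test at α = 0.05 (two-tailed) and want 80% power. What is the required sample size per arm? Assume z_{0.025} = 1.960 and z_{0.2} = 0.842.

For two independent groups with equal n: n = 2·((z_{α/2} + z_β) / d)².
z_{α/2} + z_β = 1.960 + 0.842 = 2.802.
n = 2 × (2.802 / 0.89)² = 2 × 3.148² = 2 × 9.91 = 19.8.
Round up to the next whole participant.

n = 20 per group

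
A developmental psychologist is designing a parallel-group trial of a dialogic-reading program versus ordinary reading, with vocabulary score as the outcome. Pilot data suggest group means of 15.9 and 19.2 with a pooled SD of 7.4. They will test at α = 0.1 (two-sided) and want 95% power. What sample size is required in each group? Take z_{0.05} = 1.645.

Cohen's d = |M₁ − M₂| / SD_pooled = |15.9 − 19.2| / 7.4 = 3.3 / 7.4 = 0.446.
For two independent groups with equal n: n = 2·((z_{α/2} + z_β) / d)².
z_{α/2} + z_β = 1.645 + 1.645 = 3.290.
n = 2 × (3.290 / 0.446)² = 2 × 7.377² = 2 × 54.42 = 108.8.
Round up to the next whole participant.

n = 109 per group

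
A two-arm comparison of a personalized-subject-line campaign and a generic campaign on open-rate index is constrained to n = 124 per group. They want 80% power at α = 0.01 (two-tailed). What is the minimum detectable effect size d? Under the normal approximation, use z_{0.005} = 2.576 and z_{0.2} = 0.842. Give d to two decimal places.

For two independent groups of n = 124 each: d_min = (z_{α/2} + z_β)·√(2/n).
z-sum = 2.576 + 0.842 = 3.418.
d_min = 3.418 × √(2/124) = 3.418 × 0.1270 = 0.434.

d_min ≈ 0.43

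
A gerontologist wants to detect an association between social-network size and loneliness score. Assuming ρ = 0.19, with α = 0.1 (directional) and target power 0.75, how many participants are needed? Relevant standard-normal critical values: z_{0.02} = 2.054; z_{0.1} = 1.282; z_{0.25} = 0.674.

n = 107

Fisher's z: C = ½·ln((1+r)/(1−r)) = ½·ln(1.4691) = 0.1923.
n = ((z_{α} + z_β)/C)² + 3.
(1.282 + 0.674) / 0.1923 = 1.956 / 0.1923 = 10.172.
n = 10.172² + 3 = 103.46 + 3 = 106.5.
Round up.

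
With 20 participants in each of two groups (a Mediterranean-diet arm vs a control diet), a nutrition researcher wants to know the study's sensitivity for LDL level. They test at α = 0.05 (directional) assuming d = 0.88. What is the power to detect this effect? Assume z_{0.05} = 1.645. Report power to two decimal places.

power ≈ 0.87

For two equal groups, power = Φ(d·√(n/2) − z_{α}).
d·√(n/2) = 0.88 × √(20/2) = 0.88 × 3.162 = 2.783.
z_β = 2.783 − 1.645 = 1.138.
Power = Φ(1.138) = 0.872.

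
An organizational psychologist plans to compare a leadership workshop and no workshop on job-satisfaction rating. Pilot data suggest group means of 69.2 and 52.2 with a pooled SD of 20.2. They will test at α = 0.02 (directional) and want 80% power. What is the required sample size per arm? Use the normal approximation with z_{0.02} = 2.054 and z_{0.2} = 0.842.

Cohen's d = |M₁ − M₂| / SD_pooled = |69.2 − 52.2| / 20.2 = 17.0 / 20.2 = 0.842.
For two independent groups with equal n: n = 2·((z_{α} + z_β) / d)².
z_{α} + z_β = 2.054 + 0.842 = 2.896.
n = 2 × (2.896 / 0.842)² = 2 × 3.439² = 2 × 11.83 = 23.7.
Round up to the next whole participant.

n = 24 per group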